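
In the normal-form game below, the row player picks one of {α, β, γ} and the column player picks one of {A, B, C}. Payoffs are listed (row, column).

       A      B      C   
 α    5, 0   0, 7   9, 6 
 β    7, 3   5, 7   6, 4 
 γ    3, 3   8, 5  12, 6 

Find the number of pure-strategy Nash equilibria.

1

(γ, C): the row player gets 12 (best alternative 9); the column player gets 6 (best alternative 5). Neither deviates — NE.
(β, B) is not a NE: the row player would switch to γ (8 > 5).
No other cell survives both best-response checks, so there is 1 pure NE.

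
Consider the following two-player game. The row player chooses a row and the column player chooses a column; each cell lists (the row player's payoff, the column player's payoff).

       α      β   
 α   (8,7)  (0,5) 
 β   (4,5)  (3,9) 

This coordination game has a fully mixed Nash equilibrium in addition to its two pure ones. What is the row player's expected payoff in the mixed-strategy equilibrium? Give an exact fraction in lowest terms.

24/7

The column player mixes with probability q on α, chosen so the row player is indifferent: 8q + 0(1−q) = 4q + 3(1−q) gives q = 3/7.
The row player's expected payoff (from either row, since indifferent) is 8·3/7 + 0·4/7 = 24/7.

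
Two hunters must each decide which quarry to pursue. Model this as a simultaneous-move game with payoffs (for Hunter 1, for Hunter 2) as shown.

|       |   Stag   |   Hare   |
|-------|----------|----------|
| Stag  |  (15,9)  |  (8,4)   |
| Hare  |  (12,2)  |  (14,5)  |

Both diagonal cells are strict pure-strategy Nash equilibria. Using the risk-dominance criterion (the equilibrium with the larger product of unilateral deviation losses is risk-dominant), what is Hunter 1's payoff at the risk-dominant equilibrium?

At both Stag: Hunter 1 loses 15 − 12 = 3 by deviating; Hunter 2 loses 9 − 4 = 5. Product = 3·5 = 15.
At both Hare: Hunter 1 loses 14 − 8 = 6 by deviating; Hunter 2 loses 5 − 2 = 3. Product = 6·3 = 18.
18 > 15, so both Hare is risk-dominant. Hunter 1's payoff there is 14.

14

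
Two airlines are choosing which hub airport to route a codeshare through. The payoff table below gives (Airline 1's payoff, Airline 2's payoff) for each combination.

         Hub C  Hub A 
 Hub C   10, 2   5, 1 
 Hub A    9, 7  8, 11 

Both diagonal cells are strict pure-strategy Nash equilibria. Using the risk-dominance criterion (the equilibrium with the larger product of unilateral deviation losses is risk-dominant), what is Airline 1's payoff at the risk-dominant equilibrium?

At both Hub C: Airline 1 loses 10 − 9 = 1 by deviating; Airline 2 loses 2 − 1 = 1. Product = 1·1 = 1.
At both Hub A: Airline 1 loses 8 − 5 = 3 by deviating; Airline 2 loses 11 − 7 = 4. Product = 3·4 = 12.
12 > 1, so both Hub A is risk-dominant. Airline 1's payoff there is 8.

8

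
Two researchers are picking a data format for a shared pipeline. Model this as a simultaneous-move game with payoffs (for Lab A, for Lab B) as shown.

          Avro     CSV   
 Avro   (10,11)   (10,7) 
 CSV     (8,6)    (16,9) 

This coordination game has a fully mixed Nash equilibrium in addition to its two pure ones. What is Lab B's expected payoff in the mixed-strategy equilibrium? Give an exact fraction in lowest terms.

57/7

Lab A mixes with probability p on Avro, chosen so Lab B is indifferent: 11p + 6(1−p) = 7p + 9(1−p) gives p = 3/7.
Lab B's expected payoff is 11·3/7 + 6·4/7 = 57/7.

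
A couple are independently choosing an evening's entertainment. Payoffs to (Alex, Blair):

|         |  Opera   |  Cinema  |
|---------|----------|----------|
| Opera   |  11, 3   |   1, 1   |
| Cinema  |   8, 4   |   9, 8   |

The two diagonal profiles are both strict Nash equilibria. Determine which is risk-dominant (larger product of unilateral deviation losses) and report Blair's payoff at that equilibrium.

At both Opera: Alex loses 11 − 8 = 3 by deviating; Blair loses 3 − 1 = 2. Product = 3·2 = 6.
At both Cinema: Alex loses 9 − 1 = 8 by deviating; Blair loses 8 − 4 = 4. Product = 8·4 = 32.
32 > 6, so both Cinema is risk-dominant. Blair's payoff there is 8.

8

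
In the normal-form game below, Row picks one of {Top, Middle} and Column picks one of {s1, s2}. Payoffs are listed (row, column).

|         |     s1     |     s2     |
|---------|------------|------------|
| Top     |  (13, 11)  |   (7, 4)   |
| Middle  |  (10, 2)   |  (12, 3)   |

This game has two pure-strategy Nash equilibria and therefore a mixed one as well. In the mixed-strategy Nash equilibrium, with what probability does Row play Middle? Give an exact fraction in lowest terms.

Row's mix p on Top must make Column indifferent between s1 and s2.
Column's payoff from s1: 11p + 2(1−p). From s2: 4p + 3(1−p).
Set equal: 7p = 1(1−p) → p = 1/8.
Probability on Middle is 1 − 1/8 = 7/8.

7/8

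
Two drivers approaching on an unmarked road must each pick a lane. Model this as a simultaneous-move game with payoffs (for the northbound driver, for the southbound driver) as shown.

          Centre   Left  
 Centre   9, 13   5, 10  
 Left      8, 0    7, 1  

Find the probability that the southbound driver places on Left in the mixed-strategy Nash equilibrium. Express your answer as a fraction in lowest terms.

1/3

The southbound driver's mix q on Centre must make the northbound driver indifferent between Centre and Left.
The northbound driver's payoff from Centre: 9q + 5(1−q). From Left: 8q + 7(1−q).
Set equal: 1q = 2(1−q) → q = 2/3.
Probability on Left is 1 − 2/3 = 1/3.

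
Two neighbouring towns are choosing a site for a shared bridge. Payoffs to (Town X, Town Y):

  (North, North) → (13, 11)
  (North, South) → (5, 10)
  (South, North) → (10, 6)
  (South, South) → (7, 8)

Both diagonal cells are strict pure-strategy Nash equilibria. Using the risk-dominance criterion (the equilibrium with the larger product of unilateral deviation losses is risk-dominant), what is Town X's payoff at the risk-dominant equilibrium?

At both North: Town X loses 13 − 10 = 3 by deviating; Town Y loses 11 − 10 = 1. Product = 3·1 = 3.
At both South: Town X loses 7 − 5 = 2 by deviating; Town Y loses 8 − 6 = 2. Product = 2·2 = 4.
4 > 3, so both South is risk-dominant. Town X's payoff there is 7.

7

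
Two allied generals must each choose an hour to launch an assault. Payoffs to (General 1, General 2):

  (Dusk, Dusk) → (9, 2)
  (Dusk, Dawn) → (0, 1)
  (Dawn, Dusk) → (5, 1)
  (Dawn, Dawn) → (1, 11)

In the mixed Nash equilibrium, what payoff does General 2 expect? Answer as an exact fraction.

General 1 mixes with probability p on Dusk, chosen so General 2 is indifferent: 2p + 1(1−p) = 1p + 11(1−p) gives p = 10/11.
General 2's expected payoff is 2·10/11 + 1·1/11 = 21/11.

21/11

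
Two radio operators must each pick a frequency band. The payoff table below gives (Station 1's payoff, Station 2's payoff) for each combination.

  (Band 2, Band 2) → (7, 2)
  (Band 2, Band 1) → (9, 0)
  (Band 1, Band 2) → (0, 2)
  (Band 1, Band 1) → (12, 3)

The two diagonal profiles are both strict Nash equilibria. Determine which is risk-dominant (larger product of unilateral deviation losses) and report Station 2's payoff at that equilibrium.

At both Band 2: Station 1 loses 7 − 0 = 7 by deviating; Station 2 loses 2 − 0 = 2. Product = 7·2 = 14.
At both Band 1: Station 1 loses 12 − 9 = 3 by deviating; Station 2 loses 3 − 2 = 1. Product = 3·1 = 3.
14 > 3, so both Band 2 is risk-dominant. Station 2's payoff there is 2.

2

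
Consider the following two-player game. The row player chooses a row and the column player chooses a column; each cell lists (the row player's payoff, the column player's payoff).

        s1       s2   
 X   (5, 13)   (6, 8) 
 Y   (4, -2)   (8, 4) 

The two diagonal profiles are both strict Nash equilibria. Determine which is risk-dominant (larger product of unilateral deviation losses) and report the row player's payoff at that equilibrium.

At (X, s1): the row player loses 5 − 4 = 1 by deviating; the column player loses 13 − 8 = 5. Product = 1·5 = 5.
At (Y, s2): the row player loses 8 − 6 = 2 by deviating; the column player loses 4 − (-2) = 6. Product = 2·6 = 12.
12 > 5, so (Y, s2) is risk-dominant. The row player's payoff there is 8.

8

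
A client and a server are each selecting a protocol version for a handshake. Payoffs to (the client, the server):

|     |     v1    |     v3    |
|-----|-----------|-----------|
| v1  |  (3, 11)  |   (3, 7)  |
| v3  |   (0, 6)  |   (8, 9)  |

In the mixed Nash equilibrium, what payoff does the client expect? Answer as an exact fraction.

3

The server mixes with probability q on v1, chosen so the client is indifferent: 3q + 3(1−q) = 0q + 8(1−q) gives q = 5/8.
The client's expected payoff (from either row, since indifferent) is 3·5/8 + 3·3/8 = 3.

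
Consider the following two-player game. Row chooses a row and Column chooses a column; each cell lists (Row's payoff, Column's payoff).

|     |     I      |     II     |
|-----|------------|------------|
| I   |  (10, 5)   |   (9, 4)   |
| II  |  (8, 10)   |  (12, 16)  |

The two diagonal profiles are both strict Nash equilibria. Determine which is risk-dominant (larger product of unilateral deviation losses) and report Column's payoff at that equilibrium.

16

At both I: Row loses 10 − 8 = 2 by deviating; Column loses 5 − 4 = 1. Product = 2·1 = 2.
At both II: Row loses 12 − 9 = 3 by deviating; Column loses 16 − 10 = 6. Product = 3·6 = 18.
18 > 2, so both II is risk-dominant. Column's payoff there is 16.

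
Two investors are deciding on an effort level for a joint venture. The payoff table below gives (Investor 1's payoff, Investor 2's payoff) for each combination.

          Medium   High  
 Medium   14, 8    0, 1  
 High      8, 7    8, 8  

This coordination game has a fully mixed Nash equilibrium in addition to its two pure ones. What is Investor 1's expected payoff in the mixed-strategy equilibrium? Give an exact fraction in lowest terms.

8

Investor 2 mixes with probability q on Medium, chosen so Investor 1 is indifferent: 14q + 0(1−q) = 8q + 8(1−q) gives q = 4/7.
Investor 1's expected payoff (from either row, since indifferent) is 14·4/7 + 0·3/7 = 8.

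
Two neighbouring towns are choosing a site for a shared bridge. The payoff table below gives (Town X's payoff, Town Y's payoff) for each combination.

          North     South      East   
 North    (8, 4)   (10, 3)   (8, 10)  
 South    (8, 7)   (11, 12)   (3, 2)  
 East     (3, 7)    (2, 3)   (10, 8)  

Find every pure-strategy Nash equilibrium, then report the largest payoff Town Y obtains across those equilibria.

Both South is a pure NE (Town X: 11 ≥ 10; Town Y: 12 ≥ 7). Town Y gets 12.
Both East is a pure NE (Town X: 10 ≥ 8; Town Y: 8 ≥ 7). Town Y gets 8.
Every other cell has a profitable deviation for at least one player. Highest of {12, 8} is 12.

12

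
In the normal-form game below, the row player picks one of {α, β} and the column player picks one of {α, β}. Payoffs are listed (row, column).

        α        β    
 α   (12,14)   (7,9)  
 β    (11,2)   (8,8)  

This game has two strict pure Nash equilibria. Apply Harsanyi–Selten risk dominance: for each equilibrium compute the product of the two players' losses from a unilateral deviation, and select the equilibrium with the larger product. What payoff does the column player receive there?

8

At both α: the row player loses 12 − 11 = 1 by deviating; the column player loses 14 − 9 = 5. Product = 1·5 = 5.
At both β: the row player loses 8 − 7 = 1 by deviating; the column player loses 8 − 2 = 6. Product = 1·6 = 6.
6 > 5, so both β is risk-dominant. The column player's payoff there is 8.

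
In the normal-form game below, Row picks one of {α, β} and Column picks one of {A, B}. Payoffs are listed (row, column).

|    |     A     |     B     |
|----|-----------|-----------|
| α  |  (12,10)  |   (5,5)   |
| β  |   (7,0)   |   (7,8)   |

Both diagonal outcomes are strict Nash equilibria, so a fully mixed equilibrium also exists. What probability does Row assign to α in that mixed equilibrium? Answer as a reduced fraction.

8/13

Row's mix p on α must make Column indifferent between A and B.
Column's payoff from A: 10p + 0(1−p). From B: 5p + 8(1−p).
Set equal: 5p = 8(1−p) → p = 8/13.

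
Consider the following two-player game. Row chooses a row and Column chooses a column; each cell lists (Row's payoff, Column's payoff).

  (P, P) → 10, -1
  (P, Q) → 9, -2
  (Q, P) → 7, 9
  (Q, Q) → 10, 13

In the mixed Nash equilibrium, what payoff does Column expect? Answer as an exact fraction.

1

Row mixes with probability p on P, chosen so Column is indifferent: (-1)p + 9(1−p) = (-2)p + 13(1−p) gives p = 4/5.
Column's expected payoff is (-1)·4/5 + 9·1/5 = 1.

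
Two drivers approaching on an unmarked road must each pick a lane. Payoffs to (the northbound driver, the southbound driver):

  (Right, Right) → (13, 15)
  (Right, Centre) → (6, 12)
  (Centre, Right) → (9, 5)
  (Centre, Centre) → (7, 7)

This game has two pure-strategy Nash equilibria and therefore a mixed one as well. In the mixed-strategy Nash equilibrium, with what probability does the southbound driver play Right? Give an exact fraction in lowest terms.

1/5

The southbound driver's mix q on Right must make the northbound driver indifferent between Right and Centre.
The northbound driver's payoff from Right: 13q + 6(1−q). From Centre: 9q + 7(1−q).
Set equal: 4q = 1(1−q) → q = 1/5.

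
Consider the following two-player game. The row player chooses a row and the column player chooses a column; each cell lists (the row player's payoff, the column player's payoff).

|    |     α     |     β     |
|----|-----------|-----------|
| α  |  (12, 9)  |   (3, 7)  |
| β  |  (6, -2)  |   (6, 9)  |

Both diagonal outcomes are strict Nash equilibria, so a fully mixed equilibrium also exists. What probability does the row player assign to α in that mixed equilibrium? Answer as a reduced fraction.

11/13

The row player's mix p on α must make the column player indifferent between α and β.
The column player's payoff from α: 9p + (-2)(1−p). From β: 7p + 9(1−p).
Set equal: 2p = 11(1−p) → p = 11/13.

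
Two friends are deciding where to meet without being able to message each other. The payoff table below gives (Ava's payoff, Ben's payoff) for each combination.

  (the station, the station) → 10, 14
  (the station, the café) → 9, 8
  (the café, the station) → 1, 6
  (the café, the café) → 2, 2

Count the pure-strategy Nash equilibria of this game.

Both the station: Ava gets 10 (best alternative 1); Ben gets 14 (best alternative 8). Neither deviates — NE.
Both the café is not a NE: Ava would switch to the station (9 > 2).
No other cell survives both best-response checks, so there is 1 pure NE.

1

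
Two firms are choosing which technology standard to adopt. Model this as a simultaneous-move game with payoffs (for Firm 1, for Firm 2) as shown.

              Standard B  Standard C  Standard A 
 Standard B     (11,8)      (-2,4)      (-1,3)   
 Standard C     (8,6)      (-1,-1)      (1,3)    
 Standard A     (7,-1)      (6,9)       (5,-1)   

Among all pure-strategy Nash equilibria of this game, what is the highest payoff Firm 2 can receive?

Both Standard B is a pure NE (Firm 1: 11 ≥ 8; Firm 2: 8 ≥ 4). Firm 2 gets 8.
(Standard A, Standard C) is a pure NE (Firm 1: 6 ≥ -1; Firm 2: 9 ≥ -1). Firm 2 gets 9.
Every other cell has a profitable deviation for at least one player. Highest of {8, 9} is 9.

9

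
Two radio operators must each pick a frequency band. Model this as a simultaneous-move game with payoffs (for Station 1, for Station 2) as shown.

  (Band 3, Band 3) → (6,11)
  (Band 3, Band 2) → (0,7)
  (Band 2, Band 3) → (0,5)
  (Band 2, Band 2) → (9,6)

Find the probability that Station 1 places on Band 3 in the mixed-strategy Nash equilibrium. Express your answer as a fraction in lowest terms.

Station 1's mix p on Band 3 must make Station 2 indifferent between Band 3 and Band 2.
Station 2's payoff from Band 3: 11p + 5(1−p). From Band 2: 7p + 6(1−p).
Set equal: 4p = 1(1−p) → p = 1/5.

1/5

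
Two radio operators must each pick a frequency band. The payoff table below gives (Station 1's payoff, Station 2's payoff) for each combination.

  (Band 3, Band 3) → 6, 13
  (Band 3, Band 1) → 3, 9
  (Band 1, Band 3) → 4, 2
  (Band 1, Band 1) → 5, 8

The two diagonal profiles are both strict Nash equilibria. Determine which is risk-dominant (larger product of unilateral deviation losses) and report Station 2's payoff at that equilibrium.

At both Band 3: Station 1 loses 6 − 4 = 2 by deviating; Station 2 loses 13 − 9 = 4. Product = 2·4 = 8.
At both Band 1: Station 1 loses 5 − 3 = 2 by deviating; Station 2 loses 8 − 2 = 6. Product = 2·6 = 12.
12 > 8, so both Band 1 is risk-dominant. Station 2's payoff there is 8.

8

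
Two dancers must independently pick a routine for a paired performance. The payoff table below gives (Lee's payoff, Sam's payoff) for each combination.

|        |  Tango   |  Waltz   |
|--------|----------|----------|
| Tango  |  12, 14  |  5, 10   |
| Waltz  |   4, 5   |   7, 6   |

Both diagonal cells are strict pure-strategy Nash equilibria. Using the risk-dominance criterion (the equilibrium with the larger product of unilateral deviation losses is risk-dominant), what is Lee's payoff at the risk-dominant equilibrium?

At both Tango: Lee loses 12 − 4 = 8 by deviating; Sam loses 14 − 10 = 4. Product = 8·4 = 32.
At both Waltz: Lee loses 7 − 5 = 2 by deviating; Sam loses 6 − 5 = 1. Product = 2·1 = 2.
32 > 2, so both Tango is risk-dominant. Lee's payoff there is 12.

12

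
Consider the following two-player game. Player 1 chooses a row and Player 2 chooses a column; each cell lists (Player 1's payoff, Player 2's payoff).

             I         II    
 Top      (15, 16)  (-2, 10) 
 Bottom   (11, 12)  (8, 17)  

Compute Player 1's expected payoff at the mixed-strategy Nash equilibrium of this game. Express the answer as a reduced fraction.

71/7

Player 2 mixes with probability q on I, chosen so Player 1 is indifferent: 15q + (-2)(1−q) = 11q + 8(1−q) gives q = 5/7.
Player 1's expected payoff (from either row, since indifferent) is 15·5/7 + (-2)·2/7 = 71/7.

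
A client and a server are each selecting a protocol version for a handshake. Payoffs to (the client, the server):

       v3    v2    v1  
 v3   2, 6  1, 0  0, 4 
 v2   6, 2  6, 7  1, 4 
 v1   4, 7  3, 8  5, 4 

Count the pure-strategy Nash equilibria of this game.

Both v2: the client gets 6 (best alternative 3); the server gets 7 (best alternative 4). Neither deviates — NE.
Both v1 is not a NE: the server would switch to v2 (8 > 4).
No other cell survives both best-response checks, so there is 1 pure NE.

1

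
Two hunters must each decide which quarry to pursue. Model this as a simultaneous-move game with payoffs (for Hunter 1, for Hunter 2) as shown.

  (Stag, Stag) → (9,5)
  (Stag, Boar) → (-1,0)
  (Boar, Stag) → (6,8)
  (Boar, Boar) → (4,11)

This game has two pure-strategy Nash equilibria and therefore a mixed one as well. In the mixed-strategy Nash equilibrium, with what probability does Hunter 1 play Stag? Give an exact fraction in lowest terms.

3/8

Hunter 1's mix p on Stag must make Hunter 2 indifferent between Stag and Boar.
Hunter 2's payoff from Stag: 5p + 8(1−p). From Boar: 0p + 11(1−p).
Set equal: 5p = 3(1−p) → p = 3/8.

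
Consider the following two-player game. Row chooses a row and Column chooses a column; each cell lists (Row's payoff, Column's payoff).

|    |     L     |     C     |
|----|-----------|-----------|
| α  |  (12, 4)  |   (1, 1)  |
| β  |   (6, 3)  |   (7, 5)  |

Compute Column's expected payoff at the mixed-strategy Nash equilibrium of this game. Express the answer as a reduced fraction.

Row mixes with probability p on α, chosen so Column is indifferent: 4p + 3(1−p) = 1p + 5(1−p) gives p = 2/5.
Column's expected payoff is 4·2/5 + 3·3/5 = 17/5.

17/5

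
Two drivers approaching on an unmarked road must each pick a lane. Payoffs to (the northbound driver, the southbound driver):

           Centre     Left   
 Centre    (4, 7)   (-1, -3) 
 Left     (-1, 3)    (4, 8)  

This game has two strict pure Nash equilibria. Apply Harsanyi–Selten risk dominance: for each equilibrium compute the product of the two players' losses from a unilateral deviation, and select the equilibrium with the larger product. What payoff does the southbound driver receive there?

At both Centre: the northbound driver loses 4 − (-1) = 5 by deviating; the southbound driver loses 7 − (-3) = 10. Product = 5·10 = 50.
At both Left: the northbound driver loses 4 − (-1) = 5 by deviating; the southbound driver loses 8 − 3 = 5. Product = 5·5 = 25.
50 > 25, so both Centre is risk-dominant. The southbound driver's payoff there is 7.

7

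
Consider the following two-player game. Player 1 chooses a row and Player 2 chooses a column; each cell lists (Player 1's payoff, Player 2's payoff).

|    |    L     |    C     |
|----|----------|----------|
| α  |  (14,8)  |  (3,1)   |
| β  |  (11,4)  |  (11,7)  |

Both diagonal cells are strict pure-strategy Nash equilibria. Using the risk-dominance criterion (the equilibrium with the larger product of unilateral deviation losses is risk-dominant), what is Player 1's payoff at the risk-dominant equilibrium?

At (α, L): Player 1 loses 14 − 11 = 3 by deviating; Player 2 loses 8 − 1 = 7. Product = 3·7 = 21.
At (β, C): Player 1 loses 11 − 3 = 8 by deviating; Player 2 loses 7 − 4 = 3. Product = 8·3 = 24.
24 > 21, so (β, C) is risk-dominant. Player 1's payoff there is 11.

11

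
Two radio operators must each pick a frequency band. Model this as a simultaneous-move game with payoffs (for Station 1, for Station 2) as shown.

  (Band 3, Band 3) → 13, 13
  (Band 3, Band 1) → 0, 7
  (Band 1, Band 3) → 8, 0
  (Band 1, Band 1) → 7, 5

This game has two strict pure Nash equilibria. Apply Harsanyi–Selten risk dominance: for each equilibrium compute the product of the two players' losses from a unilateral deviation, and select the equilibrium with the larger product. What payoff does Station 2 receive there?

At both Band 3: Station 1 loses 13 − 8 = 5 by deviating; Station 2 loses 13 − 7 = 6. Product = 5·6 = 30.
At both Band 1: Station 1 loses 7 − 0 = 7 by deviating; Station 2 loses 5 − 0 = 5. Product = 7·5 = 35.
35 > 30, so both Band 1 is risk-dominant. Station 2's payoff there is 5.

5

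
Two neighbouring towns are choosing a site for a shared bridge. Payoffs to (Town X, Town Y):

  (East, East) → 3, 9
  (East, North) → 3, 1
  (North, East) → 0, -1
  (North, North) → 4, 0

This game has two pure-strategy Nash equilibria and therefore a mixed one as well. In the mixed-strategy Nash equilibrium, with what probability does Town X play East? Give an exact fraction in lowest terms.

1/9

Town X's mix p on East must make Town Y indifferent between East and North.
Town Y's payoff from East: 9p + (-1)(1−p). From North: 1p + 0(1−p).
Set equal: 8p = 1(1−p) → p = 1/9.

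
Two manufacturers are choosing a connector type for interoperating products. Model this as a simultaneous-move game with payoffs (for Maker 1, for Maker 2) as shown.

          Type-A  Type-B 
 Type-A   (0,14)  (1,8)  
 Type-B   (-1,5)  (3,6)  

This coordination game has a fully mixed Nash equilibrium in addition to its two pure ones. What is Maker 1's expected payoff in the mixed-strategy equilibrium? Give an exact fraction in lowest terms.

Maker 2 mixes with probability q on Type-A, chosen so Maker 1 is indifferent: 0q + 1(1−q) = (-1)q + 3(1−q) gives q = 2/3.
Maker 1's expected payoff (from either row, since indifferent) is 0·2/3 + 1·1/3 = 1/3.

1/3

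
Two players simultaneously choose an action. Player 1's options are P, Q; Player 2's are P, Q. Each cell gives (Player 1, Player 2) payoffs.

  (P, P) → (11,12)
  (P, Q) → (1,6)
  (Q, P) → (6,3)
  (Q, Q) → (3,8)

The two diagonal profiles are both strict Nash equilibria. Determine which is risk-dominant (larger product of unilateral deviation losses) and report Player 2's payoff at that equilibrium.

At both P: Player 1 loses 11 − 6 = 5 by deviating; Player 2 loses 12 − 6 = 6. Product = 5·6 = 30.
At both Q: Player 1 loses 3 − 1 = 2 by deviating; Player 2 loses 8 − 3 = 5. Product = 2·5 = 10.
30 > 10, so both P is risk-dominant. Player 2's payoff there is 12.

12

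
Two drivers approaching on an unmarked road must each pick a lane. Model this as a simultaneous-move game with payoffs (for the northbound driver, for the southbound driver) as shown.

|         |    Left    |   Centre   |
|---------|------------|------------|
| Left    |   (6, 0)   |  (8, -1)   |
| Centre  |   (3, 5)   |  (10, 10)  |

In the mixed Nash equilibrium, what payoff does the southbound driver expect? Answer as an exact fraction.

5/6

The northbound driver mixes with probability p on Left, chosen so the southbound driver is indifferent: 0p + 5(1−p) = (-1)p + 10(1−p) gives p = 5/6.
The southbound driver's expected payoff is 0·5/6 + 5·1/6 = 5/6.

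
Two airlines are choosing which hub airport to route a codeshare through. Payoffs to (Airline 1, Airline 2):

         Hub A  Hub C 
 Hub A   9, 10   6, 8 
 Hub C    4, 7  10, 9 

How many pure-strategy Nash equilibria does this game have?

2

Both Hub A: Airline 1 gets 9 (best alternative 4); Airline 2 gets 10 (best alternative 8). Neither deviates — NE.
Both Hub C: Airline 1 gets 10 (best alternative 6); Airline 2 gets 9 (best alternative 7). Neither deviates — NE.
(Hub A, Hub C) is not a NE: Airline 1 would switch to Hub C (10 > 6).
No other cell survives both best-response checks, so there are 2 pure NE.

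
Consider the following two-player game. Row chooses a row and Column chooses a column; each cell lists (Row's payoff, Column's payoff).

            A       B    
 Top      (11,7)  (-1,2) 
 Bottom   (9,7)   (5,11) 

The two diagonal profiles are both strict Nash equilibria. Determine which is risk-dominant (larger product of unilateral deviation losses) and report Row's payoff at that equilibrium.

5

At (Top, A): Row loses 11 − 9 = 2 by deviating; Column loses 7 − 2 = 5. Product = 2·5 = 10.
At (Bottom, B): Row loses 5 − (-1) = 6 by deviating; Column loses 11 − 7 = 4. Product = 6·4 = 24.
24 > 10, so (Bottom, B) is risk-dominant. Row's payoff there is 5.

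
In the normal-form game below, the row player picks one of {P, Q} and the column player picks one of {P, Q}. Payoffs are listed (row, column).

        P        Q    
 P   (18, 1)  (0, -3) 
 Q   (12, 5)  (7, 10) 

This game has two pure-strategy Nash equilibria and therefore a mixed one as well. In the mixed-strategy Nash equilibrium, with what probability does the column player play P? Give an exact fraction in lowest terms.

7/13

The column player's mix q on P must make the row player indifferent between P and Q.
The row player's payoff from P: 18q + 0(1−q). From Q: 12q + 7(1−q).
Set equal: 6q = 7(1−q) → q = 7/13.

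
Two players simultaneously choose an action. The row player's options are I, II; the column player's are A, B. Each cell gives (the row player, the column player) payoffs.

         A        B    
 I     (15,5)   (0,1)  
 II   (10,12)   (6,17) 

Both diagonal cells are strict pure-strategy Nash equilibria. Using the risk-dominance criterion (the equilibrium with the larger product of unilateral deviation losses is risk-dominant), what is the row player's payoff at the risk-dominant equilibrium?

At (I, A): the row player loses 15 − 10 = 5 by deviating; the column player loses 5 − 1 = 4. Product = 5·4 = 20.
At (II, B): the row player loses 6 − 0 = 6 by deviating; the column player loses 17 − 12 = 5. Product = 6·5 = 30.
30 > 20, so (II, B) is risk-dominant. The row player's payoff there is 6.

6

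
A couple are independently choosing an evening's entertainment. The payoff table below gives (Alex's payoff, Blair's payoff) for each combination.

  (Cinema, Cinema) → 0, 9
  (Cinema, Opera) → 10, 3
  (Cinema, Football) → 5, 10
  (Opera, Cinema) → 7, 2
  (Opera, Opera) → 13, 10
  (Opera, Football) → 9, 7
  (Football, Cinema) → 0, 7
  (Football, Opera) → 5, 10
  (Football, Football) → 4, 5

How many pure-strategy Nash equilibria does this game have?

1

Both Opera: Alex gets 13 (best alternative 10); Blair gets 10 (best alternative 7). Neither deviates — NE.
Both Football is not a NE: Alex would switch to Opera (9 > 4).
No other cell survives both best-response checks, so there is 1 pure NE.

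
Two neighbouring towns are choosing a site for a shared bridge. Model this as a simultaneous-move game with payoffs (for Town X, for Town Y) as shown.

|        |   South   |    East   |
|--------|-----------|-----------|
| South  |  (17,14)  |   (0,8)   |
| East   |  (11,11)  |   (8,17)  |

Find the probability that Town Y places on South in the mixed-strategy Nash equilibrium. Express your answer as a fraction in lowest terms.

4/7

Town Y's mix q on South must make Town X indifferent between South and East.
Town X's payoff from South: 17q + 0(1−q). From East: 11q + 8(1−q).
Set equal: 6q = 8(1−q) → q = 8/14 = 4/7.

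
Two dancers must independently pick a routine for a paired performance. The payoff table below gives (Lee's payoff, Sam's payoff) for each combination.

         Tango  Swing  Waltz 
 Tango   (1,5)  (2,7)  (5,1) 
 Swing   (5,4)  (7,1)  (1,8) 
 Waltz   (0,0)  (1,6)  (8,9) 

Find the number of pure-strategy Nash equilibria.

Both Waltz: Lee gets 8 (best alternative 5); Sam gets 9 (best alternative 6). Neither deviates — NE.
Both Tango is not a NE: Lee would switch to Swing (5 > 1).
No other cell survives both best-response checks, so there is 1 pure NE.

1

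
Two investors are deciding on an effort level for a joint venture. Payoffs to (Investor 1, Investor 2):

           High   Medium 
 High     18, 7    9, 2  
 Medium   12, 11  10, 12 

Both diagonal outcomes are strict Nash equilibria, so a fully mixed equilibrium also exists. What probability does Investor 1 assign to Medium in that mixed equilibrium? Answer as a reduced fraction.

5/6

Investor 1's mix p on High must make Investor 2 indifferent between High and Medium.
Investor 2's payoff from High: 7p + 11(1−p). From Medium: 2p + 12(1−p).
Set equal: 5p = 1(1−p) → p = 1/6.
Probability on Medium is 1 − 1/6 = 5/6.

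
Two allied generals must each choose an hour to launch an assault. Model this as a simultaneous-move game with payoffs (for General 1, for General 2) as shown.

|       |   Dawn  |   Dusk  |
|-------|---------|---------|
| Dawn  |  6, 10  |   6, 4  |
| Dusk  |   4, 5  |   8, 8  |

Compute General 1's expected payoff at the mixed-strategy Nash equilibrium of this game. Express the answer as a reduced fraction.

General 2 mixes with probability q on Dawn, chosen so General 1 is indifferent: 6q + 6(1−q) = 4q + 8(1−q) gives q = 1/2.
General 1's expected payoff (from either row, since indifferent) is 6·1/2 + 6·1/2 = 6.

6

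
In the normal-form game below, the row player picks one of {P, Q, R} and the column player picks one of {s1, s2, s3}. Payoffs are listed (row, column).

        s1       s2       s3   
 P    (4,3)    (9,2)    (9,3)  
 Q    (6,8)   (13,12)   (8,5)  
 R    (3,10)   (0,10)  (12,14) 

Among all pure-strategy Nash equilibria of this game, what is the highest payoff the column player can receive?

14

(Q, s2) is a pure NE (the row player: 13 ≥ 9; the column player: 12 ≥ 8). The column player gets 12.
(R, s3) is a pure NE (the row player: 12 ≥ 9; the column player: 14 ≥ 10). The column player gets 14.
Every other cell has a profitable deviation for at least one player. Highest of {12, 14} is 14.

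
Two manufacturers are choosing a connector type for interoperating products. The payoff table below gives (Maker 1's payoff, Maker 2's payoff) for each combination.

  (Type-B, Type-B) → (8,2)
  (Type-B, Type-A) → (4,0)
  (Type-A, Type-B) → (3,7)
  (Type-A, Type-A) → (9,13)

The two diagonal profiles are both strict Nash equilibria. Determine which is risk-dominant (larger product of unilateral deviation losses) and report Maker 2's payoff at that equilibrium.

At both Type-B: Maker 1 loses 8 − 3 = 5 by deviating; Maker 2 loses 2 − 0 = 2. Product = 5·2 = 10.
At both Type-A: Maker 1 loses 9 − 4 = 5 by deviating; Maker 2 loses 13 − 7 = 6. Product = 5·6 = 30.
30 > 10, so both Type-A is risk-dominant. Maker 2's payoff there is 13.

13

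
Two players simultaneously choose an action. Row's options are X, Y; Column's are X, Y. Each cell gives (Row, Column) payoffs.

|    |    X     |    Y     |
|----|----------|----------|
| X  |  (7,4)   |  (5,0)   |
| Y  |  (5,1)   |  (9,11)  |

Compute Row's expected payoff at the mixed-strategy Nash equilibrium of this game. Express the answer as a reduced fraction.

19/3

Column mixes with probability q on X, chosen so Row is indifferent: 7q + 5(1−q) = 5q + 9(1−q) gives q = 2/3.
Row's expected payoff (from either row, since indifferent) is 7·2/3 + 5·1/3 = 19/3.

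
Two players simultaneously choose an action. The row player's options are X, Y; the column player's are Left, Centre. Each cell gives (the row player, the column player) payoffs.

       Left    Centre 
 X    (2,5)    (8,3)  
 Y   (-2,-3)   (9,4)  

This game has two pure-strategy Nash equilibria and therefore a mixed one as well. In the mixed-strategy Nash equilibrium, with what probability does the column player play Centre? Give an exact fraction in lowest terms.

4/5

The column player's mix q on Left must make the row player indifferent between X and Y.
The row player's payoff from X: 2q + 8(1−q). From Y: (-2)q + 9(1−q).
Set equal: 4q = 1(1−q) → q = 1/5.
Probability on Centre is 1 − 1/5 = 4/5.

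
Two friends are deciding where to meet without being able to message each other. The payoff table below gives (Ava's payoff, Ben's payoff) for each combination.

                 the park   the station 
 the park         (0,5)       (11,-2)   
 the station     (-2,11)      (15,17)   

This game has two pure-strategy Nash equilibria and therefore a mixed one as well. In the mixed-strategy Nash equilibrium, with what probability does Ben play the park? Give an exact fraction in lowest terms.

Ben's mix q on the park must make Ava indifferent between the park and the station.
Ava's payoff from the park: 0q + 11(1−q). From the station: (-2)q + 15(1−q).
Set equal: 2q = 4(1−q) → q = 4/6 = 2/3.

2/3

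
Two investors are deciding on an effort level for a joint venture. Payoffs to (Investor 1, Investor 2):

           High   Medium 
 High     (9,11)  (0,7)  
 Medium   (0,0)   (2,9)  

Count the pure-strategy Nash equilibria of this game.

2

Both High: Investor 1 gets 9 (best alternative 0); Investor 2 gets 11 (best alternative 7). Neither deviates — NE.
Both Medium: Investor 1 gets 2 (best alternative 0); Investor 2 gets 9 (best alternative 0). Neither deviates — NE.
(High, Medium) is not a NE: Investor 1 would switch to Medium (2 > 0).
No other cell survives both best-response checks, so there are 2 pure NE.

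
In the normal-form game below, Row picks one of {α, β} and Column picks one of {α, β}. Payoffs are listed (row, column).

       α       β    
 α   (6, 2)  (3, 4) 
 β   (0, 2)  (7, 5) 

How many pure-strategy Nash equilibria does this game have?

Both β: Row gets 7 (best alternative 3); Column gets 5 (best alternative 2). Neither deviates — NE.
Both α is not a NE: Column would switch to β (4 > 2).
No other cell survives both best-response checks, so there is 1 pure NE.

1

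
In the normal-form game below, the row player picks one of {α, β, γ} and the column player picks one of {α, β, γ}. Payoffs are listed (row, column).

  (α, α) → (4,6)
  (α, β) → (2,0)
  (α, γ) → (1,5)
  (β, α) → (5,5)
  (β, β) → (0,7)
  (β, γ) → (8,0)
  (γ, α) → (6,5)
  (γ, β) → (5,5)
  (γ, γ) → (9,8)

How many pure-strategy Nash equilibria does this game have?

1

Both γ: the row player gets 9 (best alternative 8); the column player gets 8 (best alternative 5). Neither deviates — NE.
Both α is not a NE: the row player would switch to γ (6 > 4).
No other cell survives both best-response checks, so there is 1 pure NE.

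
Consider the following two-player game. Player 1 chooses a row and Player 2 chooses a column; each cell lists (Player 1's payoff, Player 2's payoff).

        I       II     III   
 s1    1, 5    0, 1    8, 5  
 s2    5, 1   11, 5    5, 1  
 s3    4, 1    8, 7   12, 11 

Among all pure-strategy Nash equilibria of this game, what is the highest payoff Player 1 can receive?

12

(s2, II) is a pure NE (Player 1: 11 ≥ 8; Player 2: 5 ≥ 1). Player 1 gets 11.
(s3, III) is a pure NE (Player 1: 12 ≥ 8; Player 2: 11 ≥ 7). Player 1 gets 12.
Every other cell has a profitable deviation for at least one player. Highest of {11, 12} is 12.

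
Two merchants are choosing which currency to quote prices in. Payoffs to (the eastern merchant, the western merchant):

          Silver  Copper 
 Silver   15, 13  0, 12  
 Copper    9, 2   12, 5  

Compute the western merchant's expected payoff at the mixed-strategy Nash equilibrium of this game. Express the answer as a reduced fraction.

41/4

The eastern merchant mixes with probability p on Silver, chosen so the western merchant is indifferent: 13p + 2(1−p) = 12p + 5(1−p) gives p = 3/4.
The western merchant's expected payoff is 13·3/4 + 2·1/4 = 41/4.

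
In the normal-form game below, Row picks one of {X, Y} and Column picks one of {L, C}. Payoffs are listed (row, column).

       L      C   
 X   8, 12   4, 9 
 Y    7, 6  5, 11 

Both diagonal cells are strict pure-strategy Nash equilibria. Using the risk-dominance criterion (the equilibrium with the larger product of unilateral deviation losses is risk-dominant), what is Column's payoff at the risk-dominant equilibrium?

11

At (X, L): Row loses 8 − 7 = 1 by deviating; Column loses 12 − 9 = 3. Product = 1·3 = 3.
At (Y, C): Row loses 5 − 4 = 1 by deviating; Column loses 11 − 6 = 5. Product = 1·5 = 5.
5 > 3, so (Y, C) is risk-dominant. Column's payoff there is 11.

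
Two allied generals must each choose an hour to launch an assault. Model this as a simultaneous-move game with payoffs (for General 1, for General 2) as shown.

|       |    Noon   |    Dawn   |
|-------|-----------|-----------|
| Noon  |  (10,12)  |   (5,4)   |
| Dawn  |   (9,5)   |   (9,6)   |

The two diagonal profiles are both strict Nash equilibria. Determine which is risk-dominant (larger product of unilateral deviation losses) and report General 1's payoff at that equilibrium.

10

At both Noon: General 1 loses 10 − 9 = 1 by deviating; General 2 loses 12 − 4 = 8. Product = 1·8 = 8.
At both Dawn: General 1 loses 9 − 5 = 4 by deviating; General 2 loses 6 − 5 = 1. Product = 4·1 = 4.
8 > 4, so both Noon is risk-dominant. General 1's payoff there is 10.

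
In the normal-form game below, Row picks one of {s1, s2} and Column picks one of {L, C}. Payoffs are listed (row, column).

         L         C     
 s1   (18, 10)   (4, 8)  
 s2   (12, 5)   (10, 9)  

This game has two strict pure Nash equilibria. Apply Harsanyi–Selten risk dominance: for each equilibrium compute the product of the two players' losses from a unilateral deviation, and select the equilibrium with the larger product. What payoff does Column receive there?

9

At (s1, L): Row loses 18 − 12 = 6 by deviating; Column loses 10 − 8 = 2. Product = 6·2 = 12.
At (s2, C): Row loses 10 − 4 = 6 by deviating; Column loses 9 − 5 = 4. Product = 6·4 = 24.
24 > 12, so (s2, C) is risk-dominant. Column's payoff there is 9.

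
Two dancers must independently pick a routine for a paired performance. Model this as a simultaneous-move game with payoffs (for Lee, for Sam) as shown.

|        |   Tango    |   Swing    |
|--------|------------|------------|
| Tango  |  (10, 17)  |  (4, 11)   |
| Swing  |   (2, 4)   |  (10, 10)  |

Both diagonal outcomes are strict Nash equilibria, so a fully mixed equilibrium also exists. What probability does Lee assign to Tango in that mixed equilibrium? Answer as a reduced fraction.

1/2

Lee's mix p on Tango must make Sam indifferent between Tango and Swing.
Sam's payoff from Tango: 17p + 4(1−p). From Swing: 11p + 10(1−p).
Set equal: 6p = 6(1−p) → p = 6/12 = 1/2.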